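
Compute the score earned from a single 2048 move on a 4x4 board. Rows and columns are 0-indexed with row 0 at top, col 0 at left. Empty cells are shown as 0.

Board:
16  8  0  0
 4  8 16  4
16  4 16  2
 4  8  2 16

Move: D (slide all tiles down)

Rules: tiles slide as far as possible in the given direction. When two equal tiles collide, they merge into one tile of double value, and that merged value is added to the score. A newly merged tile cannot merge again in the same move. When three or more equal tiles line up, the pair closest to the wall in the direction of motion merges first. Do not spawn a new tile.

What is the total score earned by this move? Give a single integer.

Slide down:
col 0: [16, 4, 16, 4] -> [16, 4, 16, 4]  score +0 (running 0)
col 1: [8, 8, 4, 8] -> [0, 16, 4, 8]  score +16 (running 16)
col 2: [0, 16, 16, 2] -> [0, 0, 32, 2]  score +32 (running 48)
col 3: [0, 4, 2, 16] -> [0, 4, 2, 16]  score +0 (running 48)
Board after move:
16  0  0  0
 4 16  0  4
16  4 32  2
 4  8  2 16

Answer: 48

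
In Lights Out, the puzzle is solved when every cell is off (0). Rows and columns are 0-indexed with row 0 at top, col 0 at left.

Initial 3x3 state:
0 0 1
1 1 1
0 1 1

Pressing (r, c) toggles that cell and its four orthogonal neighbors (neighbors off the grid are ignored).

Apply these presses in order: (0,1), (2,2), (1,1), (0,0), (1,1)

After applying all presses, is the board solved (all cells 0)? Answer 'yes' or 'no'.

Answer: yes

Derivation:
After press 1 at (0,1):
1 1 0
1 0 1
0 1 1

After press 2 at (2,2):
1 1 0
1 0 0
0 0 0

After press 3 at (1,1):
1 0 0
0 1 1
0 1 0

After press 4 at (0,0):
0 1 0
1 1 1
0 1 0

After press 5 at (1,1):
0 0 0
0 0 0
0 0 0

Lights still on: 0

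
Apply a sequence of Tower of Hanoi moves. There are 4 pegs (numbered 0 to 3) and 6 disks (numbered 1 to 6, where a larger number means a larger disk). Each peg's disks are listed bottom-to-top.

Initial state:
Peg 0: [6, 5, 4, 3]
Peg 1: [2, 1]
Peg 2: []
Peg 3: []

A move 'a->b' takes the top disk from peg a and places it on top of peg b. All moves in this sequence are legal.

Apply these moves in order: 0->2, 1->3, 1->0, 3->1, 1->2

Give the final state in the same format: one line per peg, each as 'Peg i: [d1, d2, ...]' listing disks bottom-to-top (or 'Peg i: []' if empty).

Answer: Peg 0: [6, 5, 4, 2]
Peg 1: []
Peg 2: [3, 1]
Peg 3: []

Derivation:
After move 1 (0->2):
Peg 0: [6, 5, 4]
Peg 1: [2, 1]
Peg 2: [3]
Peg 3: []

After move 2 (1->3):
Peg 0: [6, 5, 4]
Peg 1: [2]
Peg 2: [3]
Peg 3: [1]

After move 3 (1->0):
Peg 0: [6, 5, 4, 2]
Peg 1: []
Peg 2: [3]
Peg 3: [1]

After move 4 (3->1):
Peg 0: [6, 5, 4, 2]
Peg 1: [1]
Peg 2: [3]
Peg 3: []

After move 5 (1->2):
Peg 0: [6, 5, 4, 2]
Peg 1: []
Peg 2: [3, 1]
Peg 3: []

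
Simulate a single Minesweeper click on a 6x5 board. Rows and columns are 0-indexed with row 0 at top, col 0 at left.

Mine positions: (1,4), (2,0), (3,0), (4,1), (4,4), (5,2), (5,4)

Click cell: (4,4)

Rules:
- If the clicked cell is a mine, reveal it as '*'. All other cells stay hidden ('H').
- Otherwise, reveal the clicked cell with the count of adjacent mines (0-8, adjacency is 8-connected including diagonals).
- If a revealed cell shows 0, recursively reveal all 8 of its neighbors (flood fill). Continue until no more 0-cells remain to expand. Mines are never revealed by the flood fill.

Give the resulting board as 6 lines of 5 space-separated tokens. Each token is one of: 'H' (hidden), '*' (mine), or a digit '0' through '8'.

H H H H H
H H H H H
H H H H H
H H H H H
H H H H *
H H H H H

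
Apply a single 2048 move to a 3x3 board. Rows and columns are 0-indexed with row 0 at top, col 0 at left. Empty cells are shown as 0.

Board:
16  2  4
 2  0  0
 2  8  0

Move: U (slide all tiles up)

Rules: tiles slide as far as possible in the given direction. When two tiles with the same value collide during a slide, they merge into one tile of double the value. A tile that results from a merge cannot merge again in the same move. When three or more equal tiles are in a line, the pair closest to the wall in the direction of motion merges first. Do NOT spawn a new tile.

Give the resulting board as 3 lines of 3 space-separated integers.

Slide up:
col 0: [16, 2, 2] -> [16, 4, 0]
col 1: [2, 0, 8] -> [2, 8, 0]
col 2: [4, 0, 0] -> [4, 0, 0]

Answer: 16  2  4
 4  8  0
 0  0  0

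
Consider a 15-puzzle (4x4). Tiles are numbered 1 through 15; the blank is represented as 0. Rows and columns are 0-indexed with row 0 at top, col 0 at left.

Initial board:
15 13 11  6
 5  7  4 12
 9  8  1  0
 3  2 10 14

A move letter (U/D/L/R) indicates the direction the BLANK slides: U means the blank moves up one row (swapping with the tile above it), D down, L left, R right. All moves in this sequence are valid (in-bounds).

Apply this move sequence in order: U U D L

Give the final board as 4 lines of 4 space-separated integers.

Answer: 15 13 11  6
 5  7  0  4
 9  8  1 12
 3  2 10 14

Derivation:
After move 1 (U):
15 13 11  6
 5  7  4  0
 9  8  1 12
 3  2 10 14

After move 2 (U):
15 13 11  0
 5  7  4  6
 9  8  1 12
 3  2 10 14

After move 3 (D):
15 13 11  6
 5  7  4  0
 9  8  1 12
 3  2 10 14

After move 4 (L):
15 13 11  6
 5  7  0  4
 9  8  1 12
 3  2 10 14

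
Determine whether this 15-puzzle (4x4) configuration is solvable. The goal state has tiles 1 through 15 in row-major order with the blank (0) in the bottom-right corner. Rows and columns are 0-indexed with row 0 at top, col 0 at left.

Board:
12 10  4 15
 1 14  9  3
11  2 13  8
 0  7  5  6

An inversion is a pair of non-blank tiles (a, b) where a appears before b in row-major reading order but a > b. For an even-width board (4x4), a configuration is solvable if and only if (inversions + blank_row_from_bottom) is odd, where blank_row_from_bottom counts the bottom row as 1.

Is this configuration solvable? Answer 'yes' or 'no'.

Answer: yes

Derivation:
Inversions: 64
Blank is in row 3 (0-indexed from top), which is row 1 counting from the bottom (bottom = 1).
64 + 1 = 65, which is odd, so the puzzle is solvable.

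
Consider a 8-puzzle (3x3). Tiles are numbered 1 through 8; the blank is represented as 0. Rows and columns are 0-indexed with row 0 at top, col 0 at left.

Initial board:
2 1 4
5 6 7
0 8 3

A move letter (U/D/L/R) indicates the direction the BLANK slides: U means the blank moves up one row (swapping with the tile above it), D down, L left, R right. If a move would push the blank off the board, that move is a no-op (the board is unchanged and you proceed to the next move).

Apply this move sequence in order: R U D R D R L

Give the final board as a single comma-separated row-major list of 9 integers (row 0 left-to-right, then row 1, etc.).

Answer: 2, 1, 4, 5, 6, 7, 8, 0, 3

Derivation:
After move 1 (R):
2 1 4
5 6 7
8 0 3

After move 2 (U):
2 1 4
5 0 7
8 6 3

After move 3 (D):
2 1 4
5 6 7
8 0 3

After move 4 (R):
2 1 4
5 6 7
8 3 0

After move 5 (D):
2 1 4
5 6 7
8 3 0

After move 6 (R):
2 1 4
5 6 7
8 3 0

After move 7 (L):
2 1 4
5 6 7
8 0 3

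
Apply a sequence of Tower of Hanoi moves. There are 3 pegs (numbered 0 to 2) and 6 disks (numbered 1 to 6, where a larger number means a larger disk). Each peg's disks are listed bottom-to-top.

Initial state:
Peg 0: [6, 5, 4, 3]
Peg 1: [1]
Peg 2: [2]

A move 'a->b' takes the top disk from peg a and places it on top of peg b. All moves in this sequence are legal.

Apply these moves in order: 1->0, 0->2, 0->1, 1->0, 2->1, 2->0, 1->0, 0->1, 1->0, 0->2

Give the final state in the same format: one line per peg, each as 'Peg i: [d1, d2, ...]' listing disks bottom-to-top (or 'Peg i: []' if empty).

Answer: Peg 0: [6, 5, 4, 3, 2]
Peg 1: []
Peg 2: [1]

Derivation:
After move 1 (1->0):
Peg 0: [6, 5, 4, 3, 1]
Peg 1: []
Peg 2: [2]

After move 2 (0->2):
Peg 0: [6, 5, 4, 3]
Peg 1: []
Peg 2: [2, 1]

After move 3 (0->1):
Peg 0: [6, 5, 4]
Peg 1: [3]
Peg 2: [2, 1]

After move 4 (1->0):
Peg 0: [6, 5, 4, 3]
Peg 1: []
Peg 2: [2, 1]

After move 5 (2->1):
Peg 0: [6, 5, 4, 3]
Peg 1: [1]
Peg 2: [2]

After move 6 (2->0):
Peg 0: [6, 5, 4, 3, 2]
Peg 1: [1]
Peg 2: []

After move 7 (1->0):
Peg 0: [6, 5, 4, 3, 2, 1]
Peg 1: []
Peg 2: []

After move 8 (0->1):
Peg 0: [6, 5, 4, 3, 2]
Peg 1: [1]
Peg 2: []

After move 9 (1->0):
Peg 0: [6, 5, 4, 3, 2, 1]
Peg 1: []
Peg 2: []

After move 10 (0->2):
Peg 0: [6, 5, 4, 3, 2]
Peg 1: []
Peg 2: [1]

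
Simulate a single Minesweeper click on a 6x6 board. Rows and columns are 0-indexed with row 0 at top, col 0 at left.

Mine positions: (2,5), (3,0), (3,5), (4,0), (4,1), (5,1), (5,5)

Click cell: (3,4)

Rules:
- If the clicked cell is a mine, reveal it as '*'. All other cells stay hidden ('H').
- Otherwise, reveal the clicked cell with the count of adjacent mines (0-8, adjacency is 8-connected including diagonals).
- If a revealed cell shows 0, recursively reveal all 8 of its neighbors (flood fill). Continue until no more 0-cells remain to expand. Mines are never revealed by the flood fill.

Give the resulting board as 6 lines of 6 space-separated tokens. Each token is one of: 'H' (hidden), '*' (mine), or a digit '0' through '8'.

H H H H H H
H H H H H H
H H H H H H
H H H H 2 H
H H H H H H
H H H H H H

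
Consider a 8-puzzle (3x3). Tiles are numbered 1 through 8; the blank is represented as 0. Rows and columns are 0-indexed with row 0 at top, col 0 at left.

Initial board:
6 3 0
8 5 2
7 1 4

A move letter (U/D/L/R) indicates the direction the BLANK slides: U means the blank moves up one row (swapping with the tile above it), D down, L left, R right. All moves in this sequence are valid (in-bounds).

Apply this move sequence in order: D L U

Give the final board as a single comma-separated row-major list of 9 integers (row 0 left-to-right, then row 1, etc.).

After move 1 (D):
6 3 2
8 5 0
7 1 4

After move 2 (L):
6 3 2
8 0 5
7 1 4

After move 3 (U):
6 0 2
8 3 5
7 1 4

Answer: 6, 0, 2, 8, 3, 5, 7, 1, 4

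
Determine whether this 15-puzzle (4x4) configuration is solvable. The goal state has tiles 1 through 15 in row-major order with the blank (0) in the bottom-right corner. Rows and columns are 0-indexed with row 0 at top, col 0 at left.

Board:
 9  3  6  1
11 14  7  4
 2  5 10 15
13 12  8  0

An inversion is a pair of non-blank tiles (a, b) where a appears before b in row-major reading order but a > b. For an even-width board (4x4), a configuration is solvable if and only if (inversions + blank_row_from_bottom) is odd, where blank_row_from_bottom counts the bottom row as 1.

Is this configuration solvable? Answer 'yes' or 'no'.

Inversions: 39
Blank is in row 3 (0-indexed from top), which is row 1 counting from the bottom (bottom = 1).
39 + 1 = 40, which is even, so the puzzle is not solvable.

Answer: no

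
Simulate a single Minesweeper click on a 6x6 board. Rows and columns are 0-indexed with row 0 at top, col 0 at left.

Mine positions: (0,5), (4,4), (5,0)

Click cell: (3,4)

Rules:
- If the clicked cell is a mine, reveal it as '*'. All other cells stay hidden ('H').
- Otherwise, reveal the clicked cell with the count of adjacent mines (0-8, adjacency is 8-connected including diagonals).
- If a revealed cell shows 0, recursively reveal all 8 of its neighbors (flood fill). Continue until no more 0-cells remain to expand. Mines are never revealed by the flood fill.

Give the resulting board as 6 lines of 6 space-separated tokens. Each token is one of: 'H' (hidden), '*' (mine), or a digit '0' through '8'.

H H H H H H
H H H H H H
H H H H H H
H H H H 1 H
H H H H H H
H H H H H H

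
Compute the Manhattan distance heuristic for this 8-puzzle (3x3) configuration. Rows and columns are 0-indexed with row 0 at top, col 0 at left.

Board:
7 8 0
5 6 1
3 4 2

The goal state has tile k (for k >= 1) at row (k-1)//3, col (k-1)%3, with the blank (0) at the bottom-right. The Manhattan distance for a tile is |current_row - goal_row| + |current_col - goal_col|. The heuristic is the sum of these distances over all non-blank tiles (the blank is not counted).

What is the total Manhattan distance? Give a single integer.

Tile 7: (0,0)->(2,0) = 2
Tile 8: (0,1)->(2,1) = 2
Tile 5: (1,0)->(1,1) = 1
Tile 6: (1,1)->(1,2) = 1
Tile 1: (1,2)->(0,0) = 3
Tile 3: (2,0)->(0,2) = 4
Tile 4: (2,1)->(1,0) = 2
Tile 2: (2,2)->(0,1) = 3
Sum: 2 + 2 + 1 + 1 + 3 + 4 + 2 + 3 = 18

Answer: 18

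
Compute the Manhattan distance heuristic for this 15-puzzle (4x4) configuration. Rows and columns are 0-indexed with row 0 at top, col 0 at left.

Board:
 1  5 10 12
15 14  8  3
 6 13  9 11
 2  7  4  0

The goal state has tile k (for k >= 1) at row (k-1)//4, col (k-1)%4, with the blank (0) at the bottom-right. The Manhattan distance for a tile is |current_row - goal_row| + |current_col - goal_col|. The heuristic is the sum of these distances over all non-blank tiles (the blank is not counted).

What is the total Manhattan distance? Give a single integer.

Tile 1: at (0,0), goal (0,0), distance |0-0|+|0-0| = 0
Tile 5: at (0,1), goal (1,0), distance |0-1|+|1-0| = 2
Tile 10: at (0,2), goal (2,1), distance |0-2|+|2-1| = 3
Tile 12: at (0,3), goal (2,3), distance |0-2|+|3-3| = 2
Tile 15: at (1,0), goal (3,2), distance |1-3|+|0-2| = 4
Tile 14: at (1,1), goal (3,1), distance |1-3|+|1-1| = 2
Tile 8: at (1,2), goal (1,3), distance |1-1|+|2-3| = 1
Tile 3: at (1,3), goal (0,2), distance |1-0|+|3-2| = 2
Tile 6: at (2,0), goal (1,1), distance |2-1|+|0-1| = 2
Tile 13: at (2,1), goal (3,0), distance |2-3|+|1-0| = 2
Tile 9: at (2,2), goal (2,0), distance |2-2|+|2-0| = 2
Tile 11: at (2,3), goal (2,2), distance |2-2|+|3-2| = 1
Tile 2: at (3,0), goal (0,1), distance |3-0|+|0-1| = 4
Tile 7: at (3,1), goal (1,2), distance |3-1|+|1-2| = 3
Tile 4: at (3,2), goal (0,3), distance |3-0|+|2-3| = 4
Sum: 0 + 2 + 3 + 2 + 4 + 2 + 1 + 2 + 2 + 2 + 2 + 1 + 4 + 3 + 4 = 34

Answer: 34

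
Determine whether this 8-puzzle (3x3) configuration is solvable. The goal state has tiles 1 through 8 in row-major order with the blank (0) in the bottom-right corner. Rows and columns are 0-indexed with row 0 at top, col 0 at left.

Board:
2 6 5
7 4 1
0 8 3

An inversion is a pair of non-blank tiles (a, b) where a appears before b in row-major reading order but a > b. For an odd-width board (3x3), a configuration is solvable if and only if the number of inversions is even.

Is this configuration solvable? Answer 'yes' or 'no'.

Answer: yes

Derivation:
Inversions (pairs i<j in row-major order where tile[i] > tile[j] > 0): 14
14 is even, so the puzzle is solvable.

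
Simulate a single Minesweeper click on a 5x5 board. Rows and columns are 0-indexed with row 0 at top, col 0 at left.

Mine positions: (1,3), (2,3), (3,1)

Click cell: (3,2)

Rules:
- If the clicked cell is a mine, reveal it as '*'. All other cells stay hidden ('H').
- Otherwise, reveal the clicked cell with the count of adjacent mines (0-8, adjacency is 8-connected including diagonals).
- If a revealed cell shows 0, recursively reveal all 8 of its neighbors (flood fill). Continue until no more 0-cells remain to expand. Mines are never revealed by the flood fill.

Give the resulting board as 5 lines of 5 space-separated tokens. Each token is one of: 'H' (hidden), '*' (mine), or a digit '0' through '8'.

H H H H H
H H H H H
H H H H H
H H 2 H H
H H H H H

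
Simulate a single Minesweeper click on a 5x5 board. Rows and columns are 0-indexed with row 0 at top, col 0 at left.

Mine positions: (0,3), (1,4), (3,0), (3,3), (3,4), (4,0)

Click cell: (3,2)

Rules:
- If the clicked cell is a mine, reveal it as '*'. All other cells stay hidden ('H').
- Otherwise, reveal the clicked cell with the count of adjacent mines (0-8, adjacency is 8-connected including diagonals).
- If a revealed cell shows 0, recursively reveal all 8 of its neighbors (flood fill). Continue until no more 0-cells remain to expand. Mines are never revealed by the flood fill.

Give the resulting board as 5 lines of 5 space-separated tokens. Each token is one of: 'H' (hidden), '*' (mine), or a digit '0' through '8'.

H H H H H
H H H H H
H H H H H
H H 1 H H
H H H H H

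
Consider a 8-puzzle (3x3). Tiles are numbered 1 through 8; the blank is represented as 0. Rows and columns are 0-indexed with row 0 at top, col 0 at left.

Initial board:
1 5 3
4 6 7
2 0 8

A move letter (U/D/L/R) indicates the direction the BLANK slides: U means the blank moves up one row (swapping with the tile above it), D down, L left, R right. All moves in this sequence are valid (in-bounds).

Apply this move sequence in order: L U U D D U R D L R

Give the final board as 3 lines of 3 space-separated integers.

After move 1 (L):
1 5 3
4 6 7
0 2 8

After move 2 (U):
1 5 3
0 6 7
4 2 8

After move 3 (U):
0 5 3
1 6 7
4 2 8

After move 4 (D):
1 5 3
0 6 7
4 2 8

After move 5 (D):
1 5 3
4 6 7
0 2 8

After move 6 (U):
1 5 3
0 6 7
4 2 8

After move 7 (R):
1 5 3
6 0 7
4 2 8

After move 8 (D):
1 5 3
6 2 7
4 0 8

After move 9 (L):
1 5 3
6 2 7
0 4 8

After move 10 (R):
1 5 3
6 2 7
4 0 8

Answer: 1 5 3
6 2 7
4 0 8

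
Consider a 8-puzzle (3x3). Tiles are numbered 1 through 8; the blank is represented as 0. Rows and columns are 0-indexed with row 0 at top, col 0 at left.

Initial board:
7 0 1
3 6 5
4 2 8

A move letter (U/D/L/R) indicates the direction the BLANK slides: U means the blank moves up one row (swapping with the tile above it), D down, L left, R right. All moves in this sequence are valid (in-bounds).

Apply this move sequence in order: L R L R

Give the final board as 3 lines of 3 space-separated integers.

Answer: 7 0 1
3 6 5
4 2 8

Derivation:
After move 1 (L):
0 7 1
3 6 5
4 2 8

After move 2 (R):
7 0 1
3 6 5
4 2 8

After move 3 (L):
0 7 1
3 6 5
4 2 8

After move 4 (R):
7 0 1
3 6 5
4 2 8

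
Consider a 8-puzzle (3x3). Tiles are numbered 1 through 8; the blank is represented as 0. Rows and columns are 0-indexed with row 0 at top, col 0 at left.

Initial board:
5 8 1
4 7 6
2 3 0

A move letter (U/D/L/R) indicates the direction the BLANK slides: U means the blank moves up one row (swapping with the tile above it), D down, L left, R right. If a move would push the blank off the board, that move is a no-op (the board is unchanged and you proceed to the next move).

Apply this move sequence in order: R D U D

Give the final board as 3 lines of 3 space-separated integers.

After move 1 (R):
5 8 1
4 7 6
2 3 0

After move 2 (D):
5 8 1
4 7 6
2 3 0

After move 3 (U):
5 8 1
4 7 0
2 3 6

After move 4 (D):
5 8 1
4 7 6
2 3 0

Answer: 5 8 1
4 7 6
2 3 0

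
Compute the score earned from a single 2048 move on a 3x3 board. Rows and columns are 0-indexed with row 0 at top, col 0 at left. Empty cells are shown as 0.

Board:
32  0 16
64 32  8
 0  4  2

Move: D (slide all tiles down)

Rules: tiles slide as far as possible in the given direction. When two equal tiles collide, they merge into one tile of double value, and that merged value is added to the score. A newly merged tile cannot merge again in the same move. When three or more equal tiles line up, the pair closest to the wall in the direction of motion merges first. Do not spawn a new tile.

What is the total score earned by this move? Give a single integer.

Answer: 0

Derivation:
Slide down:
col 0: [32, 64, 0] -> [0, 32, 64]  score +0 (running 0)
col 1: [0, 32, 4] -> [0, 32, 4]  score +0 (running 0)
col 2: [16, 8, 2] -> [16, 8, 2]  score +0 (running 0)
Board after move:
 0  0 16
32 32  8
64  4  2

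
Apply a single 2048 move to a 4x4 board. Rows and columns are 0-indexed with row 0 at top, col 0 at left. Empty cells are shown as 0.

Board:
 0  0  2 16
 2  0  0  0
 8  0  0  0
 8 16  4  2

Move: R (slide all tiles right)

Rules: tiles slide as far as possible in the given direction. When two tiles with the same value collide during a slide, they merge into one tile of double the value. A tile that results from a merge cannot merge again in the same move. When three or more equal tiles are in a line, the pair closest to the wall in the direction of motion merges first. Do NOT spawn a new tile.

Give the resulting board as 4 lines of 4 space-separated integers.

Answer:  0  0  2 16
 0  0  0  2
 0  0  0  8
 8 16  4  2

Derivation:
Slide right:
row 0: [0, 0, 2, 16] -> [0, 0, 2, 16]
row 1: [2, 0, 0, 0] -> [0, 0, 0, 2]
row 2: [8, 0, 0, 0] -> [0, 0, 0, 8]
row 3: [8, 16, 4, 2] -> [8, 16, 4, 2]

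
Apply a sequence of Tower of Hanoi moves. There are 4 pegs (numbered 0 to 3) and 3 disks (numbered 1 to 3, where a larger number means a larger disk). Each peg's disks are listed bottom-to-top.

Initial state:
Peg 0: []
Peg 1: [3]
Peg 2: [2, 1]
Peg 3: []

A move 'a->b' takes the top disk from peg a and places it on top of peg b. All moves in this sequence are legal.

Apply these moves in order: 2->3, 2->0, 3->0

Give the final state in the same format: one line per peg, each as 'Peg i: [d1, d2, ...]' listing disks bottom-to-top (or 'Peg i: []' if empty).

After move 1 (2->3):
Peg 0: []
Peg 1: [3]
Peg 2: [2]
Peg 3: [1]

After move 2 (2->0):
Peg 0: [2]
Peg 1: [3]
Peg 2: []
Peg 3: [1]

After move 3 (3->0):
Peg 0: [2, 1]
Peg 1: [3]
Peg 2: []
Peg 3: []

Answer: Peg 0: [2, 1]
Peg 1: [3]
Peg 2: []
Peg 3: []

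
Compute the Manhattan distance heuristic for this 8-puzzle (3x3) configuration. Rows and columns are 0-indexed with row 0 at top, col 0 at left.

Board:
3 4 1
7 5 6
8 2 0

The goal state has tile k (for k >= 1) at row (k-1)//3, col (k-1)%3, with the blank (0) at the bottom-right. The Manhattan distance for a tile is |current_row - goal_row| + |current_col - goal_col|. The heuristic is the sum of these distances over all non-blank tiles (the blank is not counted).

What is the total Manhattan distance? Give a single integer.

Answer: 10

Derivation:
Tile 3: at (0,0), goal (0,2), distance |0-0|+|0-2| = 2
Tile 4: at (0,1), goal (1,0), distance |0-1|+|1-0| = 2
Tile 1: at (0,2), goal (0,0), distance |0-0|+|2-0| = 2
Tile 7: at (1,0), goal (2,0), distance |1-2|+|0-0| = 1
Tile 5: at (1,1), goal (1,1), distance |1-1|+|1-1| = 0
Tile 6: at (1,2), goal (1,2), distance |1-1|+|2-2| = 0
Tile 8: at (2,0), goal (2,1), distance |2-2|+|0-1| = 1
Tile 2: at (2,1), goal (0,1), distance |2-0|+|1-1| = 2
Sum: 2 + 2 + 2 + 1 + 0 + 0 + 1 + 2 = 10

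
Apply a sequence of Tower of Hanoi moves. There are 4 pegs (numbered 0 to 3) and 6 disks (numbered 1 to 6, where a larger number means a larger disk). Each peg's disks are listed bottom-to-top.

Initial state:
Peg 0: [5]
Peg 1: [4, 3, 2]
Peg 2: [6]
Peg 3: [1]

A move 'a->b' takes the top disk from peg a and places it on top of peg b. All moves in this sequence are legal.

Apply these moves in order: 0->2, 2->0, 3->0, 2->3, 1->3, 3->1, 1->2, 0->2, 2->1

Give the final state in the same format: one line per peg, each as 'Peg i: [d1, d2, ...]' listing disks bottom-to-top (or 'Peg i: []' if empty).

After move 1 (0->2):
Peg 0: []
Peg 1: [4, 3, 2]
Peg 2: [6, 5]
Peg 3: [1]

After move 2 (2->0):
Peg 0: [5]
Peg 1: [4, 3, 2]
Peg 2: [6]
Peg 3: [1]

After move 3 (3->0):
Peg 0: [5, 1]
Peg 1: [4, 3, 2]
Peg 2: [6]
Peg 3: []

After move 4 (2->3):
Peg 0: [5, 1]
Peg 1: [4, 3, 2]
Peg 2: []
Peg 3: [6]

After move 5 (1->3):
Peg 0: [5, 1]
Peg 1: [4, 3]
Peg 2: []
Peg 3: [6, 2]

After move 6 (3->1):
Peg 0: [5, 1]
Peg 1: [4, 3, 2]
Peg 2: []
Peg 3: [6]

After move 7 (1->2):
Peg 0: [5, 1]
Peg 1: [4, 3]
Peg 2: [2]
Peg 3: [6]

After move 8 (0->2):
Peg 0: [5]
Peg 1: [4, 3]
Peg 2: [2, 1]
Peg 3: [6]

After move 9 (2->1):
Peg 0: [5]
Peg 1: [4, 3, 1]
Peg 2: [2]
Peg 3: [6]

Answer: Peg 0: [5]
Peg 1: [4, 3, 1]
Peg 2: [2]
Peg 3: [6]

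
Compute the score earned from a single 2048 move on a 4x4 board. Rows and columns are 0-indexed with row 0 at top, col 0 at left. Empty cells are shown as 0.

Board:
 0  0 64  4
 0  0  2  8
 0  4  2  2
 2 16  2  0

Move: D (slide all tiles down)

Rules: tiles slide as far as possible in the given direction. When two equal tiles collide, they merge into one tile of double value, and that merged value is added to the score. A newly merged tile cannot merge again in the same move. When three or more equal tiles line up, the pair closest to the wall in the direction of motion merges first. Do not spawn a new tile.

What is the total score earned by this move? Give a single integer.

Slide down:
col 0: [0, 0, 0, 2] -> [0, 0, 0, 2]  score +0 (running 0)
col 1: [0, 0, 4, 16] -> [0, 0, 4, 16]  score +0 (running 0)
col 2: [64, 2, 2, 2] -> [0, 64, 2, 4]  score +4 (running 4)
col 3: [4, 8, 2, 0] -> [0, 4, 8, 2]  score +0 (running 4)
Board after move:
 0  0  0  0
 0  0 64  4
 0  4  2  8
 2 16  4  2

Answer: 4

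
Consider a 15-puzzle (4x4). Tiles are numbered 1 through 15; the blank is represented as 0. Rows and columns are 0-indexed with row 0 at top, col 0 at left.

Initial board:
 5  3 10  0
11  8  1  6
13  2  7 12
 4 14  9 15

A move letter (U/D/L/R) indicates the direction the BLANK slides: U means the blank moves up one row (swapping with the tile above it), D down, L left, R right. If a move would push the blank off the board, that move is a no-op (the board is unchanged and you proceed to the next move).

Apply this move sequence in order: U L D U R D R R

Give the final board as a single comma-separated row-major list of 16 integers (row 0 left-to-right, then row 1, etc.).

After move 1 (U):
 5  3 10  0
11  8  1  6
13  2  7 12
 4 14  9 15

After move 2 (L):
 5  3  0 10
11  8  1  6
13  2  7 12
 4 14  9 15

After move 3 (D):
 5  3  1 10
11  8  0  6
13  2  7 12
 4 14  9 15

After move 4 (U):
 5  3  0 10
11  8  1  6
13  2  7 12
 4 14  9 15

After move 5 (R):
 5  3 10  0
11  8  1  6
13  2  7 12
 4 14  9 15

After move 6 (D):
 5  3 10  6
11  8  1  0
13  2  7 12
 4 14  9 15

After move 7 (R):
 5  3 10  6
11  8  1  0
13  2  7 12
 4 14  9 15

After move 8 (R):
 5  3 10  6
11  8  1  0
13  2  7 12
 4 14  9 15

Answer: 5, 3, 10, 6, 11, 8, 1, 0, 13, 2, 7, 12, 4, 14, 9, 15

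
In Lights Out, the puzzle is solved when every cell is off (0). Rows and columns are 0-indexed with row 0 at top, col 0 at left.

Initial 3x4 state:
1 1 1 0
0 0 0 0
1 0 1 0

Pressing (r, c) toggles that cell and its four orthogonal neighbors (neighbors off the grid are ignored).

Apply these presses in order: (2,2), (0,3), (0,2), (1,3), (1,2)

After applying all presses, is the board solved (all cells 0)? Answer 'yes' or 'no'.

After press 1 at (2,2):
1 1 1 0
0 0 1 0
1 1 0 1

After press 2 at (0,3):
1 1 0 1
0 0 1 1
1 1 0 1

After press 3 at (0,2):
1 0 1 0
0 0 0 1
1 1 0 1

After press 4 at (1,3):
1 0 1 1
0 0 1 0
1 1 0 0

After press 5 at (1,2):
1 0 0 1
0 1 0 1
1 1 1 0

Lights still on: 7

Answer: no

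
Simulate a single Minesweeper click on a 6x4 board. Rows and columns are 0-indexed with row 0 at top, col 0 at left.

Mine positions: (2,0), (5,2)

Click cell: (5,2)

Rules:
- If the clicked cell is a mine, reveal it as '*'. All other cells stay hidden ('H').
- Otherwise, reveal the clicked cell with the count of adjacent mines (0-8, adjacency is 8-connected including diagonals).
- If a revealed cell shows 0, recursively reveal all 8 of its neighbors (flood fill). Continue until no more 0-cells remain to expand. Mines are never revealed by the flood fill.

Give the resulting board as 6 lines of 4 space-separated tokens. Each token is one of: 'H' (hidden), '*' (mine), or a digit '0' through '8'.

H H H H
H H H H
H H H H
H H H H
H H H H
H H * H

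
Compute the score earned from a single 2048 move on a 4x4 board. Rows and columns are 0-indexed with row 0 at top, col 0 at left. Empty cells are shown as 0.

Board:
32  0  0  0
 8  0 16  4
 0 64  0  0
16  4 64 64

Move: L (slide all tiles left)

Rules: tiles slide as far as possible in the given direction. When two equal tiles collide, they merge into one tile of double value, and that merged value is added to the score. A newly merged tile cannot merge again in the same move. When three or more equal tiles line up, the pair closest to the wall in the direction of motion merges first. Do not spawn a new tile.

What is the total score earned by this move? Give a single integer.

Answer: 128

Derivation:
Slide left:
row 0: [32, 0, 0, 0] -> [32, 0, 0, 0]  score +0 (running 0)
row 1: [8, 0, 16, 4] -> [8, 16, 4, 0]  score +0 (running 0)
row 2: [0, 64, 0, 0] -> [64, 0, 0, 0]  score +0 (running 0)
row 3: [16, 4, 64, 64] -> [16, 4, 128, 0]  score +128 (running 128)
Board after move:
 32   0   0   0
  8  16   4   0
 64   0   0   0
 16   4 128   0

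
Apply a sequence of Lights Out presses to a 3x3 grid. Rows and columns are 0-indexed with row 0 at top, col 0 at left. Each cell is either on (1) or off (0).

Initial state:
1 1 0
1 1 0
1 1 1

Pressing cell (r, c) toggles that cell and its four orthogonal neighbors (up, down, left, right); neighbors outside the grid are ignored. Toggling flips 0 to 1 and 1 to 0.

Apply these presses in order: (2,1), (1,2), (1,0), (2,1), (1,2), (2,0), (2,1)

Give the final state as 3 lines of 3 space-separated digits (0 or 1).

After press 1 at (2,1):
1 1 0
1 0 0
0 0 0

After press 2 at (1,2):
1 1 1
1 1 1
0 0 1

After press 3 at (1,0):
0 1 1
0 0 1
1 0 1

After press 4 at (2,1):
0 1 1
0 1 1
0 1 0

After press 5 at (1,2):
0 1 0
0 0 0
0 1 1

After press 6 at (2,0):
0 1 0
1 0 0
1 0 1

After press 7 at (2,1):
0 1 0
1 1 0
0 1 0

Answer: 0 1 0
1 1 0
0 1 0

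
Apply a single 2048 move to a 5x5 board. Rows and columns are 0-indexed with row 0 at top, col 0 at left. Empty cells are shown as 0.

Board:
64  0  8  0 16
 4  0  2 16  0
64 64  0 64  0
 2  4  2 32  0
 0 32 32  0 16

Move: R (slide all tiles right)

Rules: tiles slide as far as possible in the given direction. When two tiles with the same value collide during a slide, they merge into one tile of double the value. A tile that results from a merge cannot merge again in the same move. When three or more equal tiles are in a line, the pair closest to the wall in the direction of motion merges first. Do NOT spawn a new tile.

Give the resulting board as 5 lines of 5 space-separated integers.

Answer:   0   0  64   8  16
  0   0   4   2  16
  0   0   0  64 128
  0   2   4   2  32
  0   0   0  64  16

Derivation:
Slide right:
row 0: [64, 0, 8, 0, 16] -> [0, 0, 64, 8, 16]
row 1: [4, 0, 2, 16, 0] -> [0, 0, 4, 2, 16]
row 2: [64, 64, 0, 64, 0] -> [0, 0, 0, 64, 128]
row 3: [2, 4, 2, 32, 0] -> [0, 2, 4, 2, 32]
row 4: [0, 32, 32, 0, 16] -> [0, 0, 0, 64, 16]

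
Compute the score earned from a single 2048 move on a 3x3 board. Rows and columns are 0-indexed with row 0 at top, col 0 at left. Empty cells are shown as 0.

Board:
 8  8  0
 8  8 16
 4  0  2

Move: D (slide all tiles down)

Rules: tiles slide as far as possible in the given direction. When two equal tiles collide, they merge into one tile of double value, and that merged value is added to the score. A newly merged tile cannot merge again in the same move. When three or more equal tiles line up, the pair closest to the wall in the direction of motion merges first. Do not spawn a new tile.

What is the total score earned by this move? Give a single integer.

Slide down:
col 0: [8, 8, 4] -> [0, 16, 4]  score +16 (running 16)
col 1: [8, 8, 0] -> [0, 0, 16]  score +16 (running 32)
col 2: [0, 16, 2] -> [0, 16, 2]  score +0 (running 32)
Board after move:
 0  0  0
16  0 16
 4 16  2

Answer: 32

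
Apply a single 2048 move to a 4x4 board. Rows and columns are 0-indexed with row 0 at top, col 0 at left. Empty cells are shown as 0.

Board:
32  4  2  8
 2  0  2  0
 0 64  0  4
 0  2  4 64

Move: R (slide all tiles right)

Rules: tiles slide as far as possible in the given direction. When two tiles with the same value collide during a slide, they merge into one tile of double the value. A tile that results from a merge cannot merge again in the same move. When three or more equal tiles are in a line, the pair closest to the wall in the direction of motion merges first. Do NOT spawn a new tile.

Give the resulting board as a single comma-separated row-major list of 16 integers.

Answer: 32, 4, 2, 8, 0, 0, 0, 4, 0, 0, 64, 4, 0, 2, 4, 64

Derivation:
Slide right:
row 0: [32, 4, 2, 8] -> [32, 4, 2, 8]
row 1: [2, 0, 2, 0] -> [0, 0, 0, 4]
row 2: [0, 64, 0, 4] -> [0, 0, 64, 4]
row 3: [0, 2, 4, 64] -> [0, 2, 4, 64]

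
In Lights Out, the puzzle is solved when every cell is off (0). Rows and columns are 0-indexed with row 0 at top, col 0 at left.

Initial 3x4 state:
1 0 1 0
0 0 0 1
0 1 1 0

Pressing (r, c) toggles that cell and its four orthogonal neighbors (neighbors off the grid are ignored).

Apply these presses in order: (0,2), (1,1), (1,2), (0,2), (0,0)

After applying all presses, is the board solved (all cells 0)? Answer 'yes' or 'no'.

Answer: yes

Derivation:
After press 1 at (0,2):
1 1 0 1
0 0 1 1
0 1 1 0

After press 2 at (1,1):
1 0 0 1
1 1 0 1
0 0 1 0

After press 3 at (1,2):
1 0 1 1
1 0 1 0
0 0 0 0

After press 4 at (0,2):
1 1 0 0
1 0 0 0
0 0 0 0

After press 5 at (0,0):
0 0 0 0
0 0 0 0
0 0 0 0

Lights still on: 0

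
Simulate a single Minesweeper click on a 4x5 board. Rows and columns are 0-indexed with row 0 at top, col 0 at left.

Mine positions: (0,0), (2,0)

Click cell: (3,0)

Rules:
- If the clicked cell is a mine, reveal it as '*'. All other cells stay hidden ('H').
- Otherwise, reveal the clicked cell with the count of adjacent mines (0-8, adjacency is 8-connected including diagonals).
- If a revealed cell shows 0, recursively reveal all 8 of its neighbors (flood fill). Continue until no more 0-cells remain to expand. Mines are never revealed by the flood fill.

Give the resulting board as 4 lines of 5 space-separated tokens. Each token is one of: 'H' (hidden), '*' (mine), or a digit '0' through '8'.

H H H H H
H H H H H
H H H H H
1 H H H H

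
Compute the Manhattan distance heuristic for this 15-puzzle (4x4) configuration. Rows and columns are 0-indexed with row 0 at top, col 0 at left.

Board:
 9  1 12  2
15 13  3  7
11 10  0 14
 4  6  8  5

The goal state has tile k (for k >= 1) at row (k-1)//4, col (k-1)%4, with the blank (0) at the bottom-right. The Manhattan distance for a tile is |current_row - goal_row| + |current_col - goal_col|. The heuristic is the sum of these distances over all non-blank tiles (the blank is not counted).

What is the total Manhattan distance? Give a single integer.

Answer: 38

Derivation:
Tile 9: (0,0)->(2,0) = 2
Tile 1: (0,1)->(0,0) = 1
Tile 12: (0,2)->(2,3) = 3
Tile 2: (0,3)->(0,1) = 2
Tile 15: (1,0)->(3,2) = 4
Tile 13: (1,1)->(3,0) = 3
Tile 3: (1,2)->(0,2) = 1
Tile 7: (1,3)->(1,2) = 1
Tile 11: (2,0)->(2,2) = 2
Tile 10: (2,1)->(2,1) = 0
Tile 14: (2,3)->(3,1) = 3
Tile 4: (3,0)->(0,3) = 6
Tile 6: (3,1)->(1,1) = 2
Tile 8: (3,2)->(1,3) = 3
Tile 5: (3,3)->(1,0) = 5
Sum: 2 + 1 + 3 + 2 + 4 + 3 + 1 + 1 + 2 + 0 + 3 + 6 + 2 + 3 + 5 = 38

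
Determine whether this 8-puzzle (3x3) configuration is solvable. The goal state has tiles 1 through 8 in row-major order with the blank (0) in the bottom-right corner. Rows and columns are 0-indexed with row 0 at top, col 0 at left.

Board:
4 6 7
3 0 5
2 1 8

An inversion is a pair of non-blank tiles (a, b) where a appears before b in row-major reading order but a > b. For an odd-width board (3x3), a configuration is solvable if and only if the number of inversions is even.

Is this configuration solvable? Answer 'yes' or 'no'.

Inversions (pairs i<j in row-major order where tile[i] > tile[j] > 0): 16
16 is even, so the puzzle is solvable.

Answer: yes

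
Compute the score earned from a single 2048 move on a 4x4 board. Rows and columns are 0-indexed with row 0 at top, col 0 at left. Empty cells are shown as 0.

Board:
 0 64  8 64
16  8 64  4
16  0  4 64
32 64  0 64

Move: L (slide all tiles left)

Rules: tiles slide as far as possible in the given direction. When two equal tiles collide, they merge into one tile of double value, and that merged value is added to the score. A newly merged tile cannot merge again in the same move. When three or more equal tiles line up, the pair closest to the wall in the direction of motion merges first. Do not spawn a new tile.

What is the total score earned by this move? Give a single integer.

Answer: 128

Derivation:
Slide left:
row 0: [0, 64, 8, 64] -> [64, 8, 64, 0]  score +0 (running 0)
row 1: [16, 8, 64, 4] -> [16, 8, 64, 4]  score +0 (running 0)
row 2: [16, 0, 4, 64] -> [16, 4, 64, 0]  score +0 (running 0)
row 3: [32, 64, 0, 64] -> [32, 128, 0, 0]  score +128 (running 128)
Board after move:
 64   8  64   0
 16   8  64   4
 16   4  64   0
 32 128   0   0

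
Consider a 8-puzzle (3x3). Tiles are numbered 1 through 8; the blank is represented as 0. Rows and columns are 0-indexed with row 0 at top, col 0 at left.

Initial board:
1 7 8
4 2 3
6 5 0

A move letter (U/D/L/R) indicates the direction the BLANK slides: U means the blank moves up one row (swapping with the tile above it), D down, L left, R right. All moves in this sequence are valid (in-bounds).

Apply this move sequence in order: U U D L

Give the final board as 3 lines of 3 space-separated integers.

After move 1 (U):
1 7 8
4 2 0
6 5 3

After move 2 (U):
1 7 0
4 2 8
6 5 3

After move 3 (D):
1 7 8
4 2 0
6 5 3

After move 4 (L):
1 7 8
4 0 2
6 5 3

Answer: 1 7 8
4 0 2
6 5 3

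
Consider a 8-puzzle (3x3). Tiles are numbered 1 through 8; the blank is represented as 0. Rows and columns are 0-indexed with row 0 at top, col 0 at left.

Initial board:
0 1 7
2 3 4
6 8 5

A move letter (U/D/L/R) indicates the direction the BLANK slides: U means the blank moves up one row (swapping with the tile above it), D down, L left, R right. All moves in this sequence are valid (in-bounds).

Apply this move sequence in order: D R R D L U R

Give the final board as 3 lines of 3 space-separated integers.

Answer: 2 1 7
3 5 0
6 4 8

Derivation:
After move 1 (D):
2 1 7
0 3 4
6 8 5

After move 2 (R):
2 1 7
3 0 4
6 8 5

After move 3 (R):
2 1 7
3 4 0
6 8 5

After move 4 (D):
2 1 7
3 4 5
6 8 0

After move 5 (L):
2 1 7
3 4 5
6 0 8

After move 6 (U):
2 1 7
3 0 5
6 4 8

After move 7 (R):
2 1 7
3 5 0
6 4 8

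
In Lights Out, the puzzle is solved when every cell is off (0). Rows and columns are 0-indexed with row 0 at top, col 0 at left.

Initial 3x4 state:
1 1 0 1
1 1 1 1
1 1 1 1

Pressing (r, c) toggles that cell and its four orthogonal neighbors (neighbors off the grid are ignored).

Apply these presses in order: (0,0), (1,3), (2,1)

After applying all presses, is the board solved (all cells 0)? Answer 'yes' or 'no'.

After press 1 at (0,0):
0 0 0 1
0 1 1 1
1 1 1 1

After press 2 at (1,3):
0 0 0 0
0 1 0 0
1 1 1 0

After press 3 at (2,1):
0 0 0 0
0 0 0 0
0 0 0 0

Lights still on: 0

Answer: yes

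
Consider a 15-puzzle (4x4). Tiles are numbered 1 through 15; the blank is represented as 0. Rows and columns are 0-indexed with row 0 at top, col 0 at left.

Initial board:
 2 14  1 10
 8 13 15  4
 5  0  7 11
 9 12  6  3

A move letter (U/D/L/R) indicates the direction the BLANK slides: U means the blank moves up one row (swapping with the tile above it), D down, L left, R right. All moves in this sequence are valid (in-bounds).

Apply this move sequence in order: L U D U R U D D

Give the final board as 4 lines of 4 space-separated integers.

After move 1 (L):
 2 14  1 10
 8 13 15  4
 0  5  7 11
 9 12  6  3

After move 2 (U):
 2 14  1 10
 0 13 15  4
 8  5  7 11
 9 12  6  3

After move 3 (D):
 2 14  1 10
 8 13 15  4
 0  5  7 11
 9 12  6  3

After move 4 (U):
 2 14  1 10
 0 13 15  4
 8  5  7 11
 9 12  6  3

After move 5 (R):
 2 14  1 10
13  0 15  4
 8  5  7 11
 9 12  6  3

After move 6 (U):
 2  0  1 10
13 14 15  4
 8  5  7 11
 9 12  6  3

After move 7 (D):
 2 14  1 10
13  0 15  4
 8  5  7 11
 9 12  6  3

After move 8 (D):
 2 14  1 10
13  5 15  4
 8  0  7 11
 9 12  6  3

Answer:  2 14  1 10
13  5 15  4
 8  0  7 11
 9 12  6  3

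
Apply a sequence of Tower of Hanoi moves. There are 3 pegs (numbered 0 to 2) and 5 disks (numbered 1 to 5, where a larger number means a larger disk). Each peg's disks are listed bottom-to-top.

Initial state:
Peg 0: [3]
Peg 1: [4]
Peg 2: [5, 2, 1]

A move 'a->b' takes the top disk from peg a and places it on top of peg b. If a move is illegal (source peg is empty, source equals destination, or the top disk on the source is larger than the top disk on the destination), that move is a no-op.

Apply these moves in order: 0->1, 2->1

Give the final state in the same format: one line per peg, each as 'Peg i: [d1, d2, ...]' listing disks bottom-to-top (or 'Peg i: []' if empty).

After move 1 (0->1):
Peg 0: []
Peg 1: [4, 3]
Peg 2: [5, 2, 1]

After move 2 (2->1):
Peg 0: []
Peg 1: [4, 3, 1]
Peg 2: [5, 2]

Answer: Peg 0: []
Peg 1: [4, 3, 1]
Peg 2: [5, 2]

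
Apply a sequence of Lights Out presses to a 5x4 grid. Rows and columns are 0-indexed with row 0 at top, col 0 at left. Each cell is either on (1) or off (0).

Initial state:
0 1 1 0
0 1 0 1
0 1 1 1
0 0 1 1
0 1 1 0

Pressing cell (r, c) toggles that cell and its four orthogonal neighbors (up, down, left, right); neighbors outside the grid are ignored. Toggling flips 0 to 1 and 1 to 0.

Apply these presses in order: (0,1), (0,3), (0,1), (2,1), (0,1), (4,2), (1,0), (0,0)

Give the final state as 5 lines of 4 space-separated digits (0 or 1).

Answer: 1 1 1 1
0 0 0 0
0 0 0 1
0 1 0 1
0 0 0 1

Derivation:
After press 1 at (0,1):
1 0 0 0
0 0 0 1
0 1 1 1
0 0 1 1
0 1 1 0

After press 2 at (0,3):
1 0 1 1
0 0 0 0
0 1 1 1
0 0 1 1
0 1 1 0

After press 3 at (0,1):
0 1 0 1
0 1 0 0
0 1 1 1
0 0 1 1
0 1 1 0

After press 4 at (2,1):
0 1 0 1
0 0 0 0
1 0 0 1
0 1 1 1
0 1 1 0

After press 5 at (0,1):
1 0 1 1
0 1 0 0
1 0 0 1
0 1 1 1
0 1 1 0

After press 6 at (4,2):
1 0 1 1
0 1 0 0
1 0 0 1
0 1 0 1
0 0 0 1

After press 7 at (1,0):
0 0 1 1
1 0 0 0
0 0 0 1
0 1 0 1
0 0 0 1

After press 8 at (0,0):
1 1 1 1
0 0 0 0
0 0 0 1
0 1 0 1
0 0 0 1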